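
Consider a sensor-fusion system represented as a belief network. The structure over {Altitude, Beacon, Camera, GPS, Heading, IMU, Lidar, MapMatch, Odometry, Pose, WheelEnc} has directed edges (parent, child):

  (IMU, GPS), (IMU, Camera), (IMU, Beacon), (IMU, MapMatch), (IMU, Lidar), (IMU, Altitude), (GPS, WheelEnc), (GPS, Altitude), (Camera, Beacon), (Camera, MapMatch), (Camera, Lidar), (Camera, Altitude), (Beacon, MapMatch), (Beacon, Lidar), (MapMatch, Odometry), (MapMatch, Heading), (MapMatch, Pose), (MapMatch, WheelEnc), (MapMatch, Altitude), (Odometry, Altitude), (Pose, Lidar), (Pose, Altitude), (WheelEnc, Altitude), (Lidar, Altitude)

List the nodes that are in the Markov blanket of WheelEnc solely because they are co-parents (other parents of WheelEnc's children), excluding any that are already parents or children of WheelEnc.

Children of WheelEnc: Altitude.
  Altitude's other parents are Camera, GPS, IMU, Lidar, MapMatch, Odometry, Pose.
Excluding nodes already adjacent to WheelEnc (Altitude, GPS, MapMatch), the co-parent-only contribution is {Camera, IMU, Lidar, Odometry, Pose}.

{Camera, IMU, Lidar, Odometry, Pose}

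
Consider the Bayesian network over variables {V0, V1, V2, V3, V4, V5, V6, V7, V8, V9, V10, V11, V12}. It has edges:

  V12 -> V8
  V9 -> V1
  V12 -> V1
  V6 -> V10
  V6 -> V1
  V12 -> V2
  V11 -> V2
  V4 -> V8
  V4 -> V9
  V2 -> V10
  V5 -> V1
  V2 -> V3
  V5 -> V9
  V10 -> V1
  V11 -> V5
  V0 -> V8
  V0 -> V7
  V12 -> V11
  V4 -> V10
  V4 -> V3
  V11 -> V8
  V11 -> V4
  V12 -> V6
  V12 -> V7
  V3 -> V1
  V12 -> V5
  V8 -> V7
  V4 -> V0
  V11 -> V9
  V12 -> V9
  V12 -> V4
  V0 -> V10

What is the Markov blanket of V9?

{V1, V3, V4, V5, V6, V10, V11, V12}

The Markov blanket of a node is its parents, its children, and the other parents of its children.
Parents of V9: V4, V5, V11, V12.
Ch(V9) = {V1}.
Parents of each child, excluding V9:
  V1's other parents are V3, V5, V6, V10, V12.
So the Markov blanket of V9 is {V1, V3, V4, V5, V6, V10, V11, V12}.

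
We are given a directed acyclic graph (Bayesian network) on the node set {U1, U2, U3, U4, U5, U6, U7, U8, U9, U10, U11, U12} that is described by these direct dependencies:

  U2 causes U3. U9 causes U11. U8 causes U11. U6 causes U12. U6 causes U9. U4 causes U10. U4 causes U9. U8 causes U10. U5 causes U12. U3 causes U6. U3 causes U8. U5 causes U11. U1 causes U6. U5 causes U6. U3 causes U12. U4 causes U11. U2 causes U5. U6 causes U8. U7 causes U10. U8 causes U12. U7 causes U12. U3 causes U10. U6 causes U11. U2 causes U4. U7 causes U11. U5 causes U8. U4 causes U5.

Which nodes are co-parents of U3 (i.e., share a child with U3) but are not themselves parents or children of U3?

Children of U3: U6, U8, U10, U12.
  U6 also has parents U1, U5.
  U8's other parents are U5, U6.
  U10's other parents are U4, U7, U8.
  U12 also has parents U5, U6, U7, U8.
Excluding nodes already adjacent to U3 (U2, U6, U8, U10, U12), the co-parent-only contribution is {U1, U4, U5, U7}.

{U1, U4, U5, U7}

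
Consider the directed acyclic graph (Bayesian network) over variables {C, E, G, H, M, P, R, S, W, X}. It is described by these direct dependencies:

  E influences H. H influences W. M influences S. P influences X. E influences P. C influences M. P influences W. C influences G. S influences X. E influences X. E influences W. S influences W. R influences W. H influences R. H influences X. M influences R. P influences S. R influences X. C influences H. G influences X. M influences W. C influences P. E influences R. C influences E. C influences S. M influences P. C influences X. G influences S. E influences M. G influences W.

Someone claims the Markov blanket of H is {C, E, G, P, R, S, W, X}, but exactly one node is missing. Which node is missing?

The Markov blanket of a node is its parents, its children, and the other parents of its children.
Parents of H: C, E.
H has children R, W, X.
Other parents of H's children:
  parents(R) \ {H} = {E, M}.
  W's other parents are E, G, M, P, R, S.
  X also has parents C, E, G, P, R, S.
MB(H) = {C, E, G, M, P, R, S, W, X}.
Comparing with the claimed set, M is missing.

M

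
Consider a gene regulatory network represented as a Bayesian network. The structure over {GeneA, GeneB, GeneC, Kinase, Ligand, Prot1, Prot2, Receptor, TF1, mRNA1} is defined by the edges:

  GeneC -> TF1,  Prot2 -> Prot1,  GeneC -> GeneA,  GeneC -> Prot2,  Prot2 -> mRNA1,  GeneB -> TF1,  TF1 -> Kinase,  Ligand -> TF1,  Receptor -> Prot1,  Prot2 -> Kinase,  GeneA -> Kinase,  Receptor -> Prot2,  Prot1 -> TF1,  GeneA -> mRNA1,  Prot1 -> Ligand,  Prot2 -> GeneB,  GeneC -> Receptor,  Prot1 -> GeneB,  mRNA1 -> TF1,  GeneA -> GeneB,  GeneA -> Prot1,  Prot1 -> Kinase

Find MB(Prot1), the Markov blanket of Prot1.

{GeneA, GeneB, GeneC, Kinase, Ligand, Prot2, Receptor, TF1, mRNA1}

By definition, MB(Prot1) is built from Prot1's parents, Prot1's children, and the co-parents of Prot1.
Children of Prot1: GeneB, Kinase, Ligand, TF1.
Parents of Prot1: GeneA, Prot2, Receptor.
Parents of each child, excluding Prot1:
  Ligand has no other parent.
  GeneB's other parents are GeneA, Prot2.
  parents(TF1) \ {Prot1} = {GeneB, GeneC, Ligand, mRNA1}.
  Kinase also has parents GeneA, Prot2, TF1.
So the Markov blanket of Prot1 is {GeneA, GeneB, GeneC, Kinase, Ligand, Prot2, Receptor, TF1, mRNA1}.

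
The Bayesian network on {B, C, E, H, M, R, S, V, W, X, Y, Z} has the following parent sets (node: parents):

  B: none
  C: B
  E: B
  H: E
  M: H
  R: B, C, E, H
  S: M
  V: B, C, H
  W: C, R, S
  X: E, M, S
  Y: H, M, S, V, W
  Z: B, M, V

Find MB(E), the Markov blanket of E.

{B, C, H, M, R, S, X}

By definition, MB(E) is built from E's parents, E's children, and the co-parents of E.
E's parents: B.
E's children: H, R, X.
For each child, the remaining parents (spouses of E):
  H: no additional parents.
  R's other parents are B, C, H.
  X's other parents are M, S.
So the Markov blanket of E is {B, C, H, M, R, S, X}.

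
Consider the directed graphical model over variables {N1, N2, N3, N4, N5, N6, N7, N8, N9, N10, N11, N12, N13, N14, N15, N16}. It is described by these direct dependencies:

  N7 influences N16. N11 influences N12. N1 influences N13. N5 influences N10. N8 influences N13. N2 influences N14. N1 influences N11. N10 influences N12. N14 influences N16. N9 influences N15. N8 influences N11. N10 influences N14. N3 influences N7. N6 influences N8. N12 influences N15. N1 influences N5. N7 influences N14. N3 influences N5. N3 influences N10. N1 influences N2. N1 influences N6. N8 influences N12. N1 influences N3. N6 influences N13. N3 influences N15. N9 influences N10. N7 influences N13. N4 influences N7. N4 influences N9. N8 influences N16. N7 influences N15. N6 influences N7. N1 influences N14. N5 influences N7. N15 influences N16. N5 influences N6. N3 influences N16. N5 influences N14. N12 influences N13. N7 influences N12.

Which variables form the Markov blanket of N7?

{N1, N2, N3, N4, N5, N6, N8, N9, N10, N11, N12, N13, N14, N15, N16}

Children of N7: N12, N13, N14, N15, N16.
Pa(N7) = {N3, N4, N5, N6}.
Parents of each child, excluding N7:
  N12: N8, N10, N11
  N13: N1, N6, N8, N12
  N14: N1, N2, N5, N10
  N15: N3, N9, N12
  N16: N3, N8, N14, N15
MB(N7) = {N1, N2, N3, N4, N5, N6, N8, N9, N10, N11, N12, N13, N14, N15, N16}.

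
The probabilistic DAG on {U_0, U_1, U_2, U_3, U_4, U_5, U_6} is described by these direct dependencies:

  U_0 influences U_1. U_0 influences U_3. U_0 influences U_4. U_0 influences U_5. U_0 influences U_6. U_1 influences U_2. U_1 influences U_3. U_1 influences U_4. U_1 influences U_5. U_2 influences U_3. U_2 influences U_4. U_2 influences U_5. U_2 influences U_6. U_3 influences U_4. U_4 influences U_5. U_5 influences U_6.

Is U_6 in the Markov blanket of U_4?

The Markov blanket of a node is its parents, its children, and the other parents of its children.
U_4's parents: U_0, U_1, U_2, U_3.
U_4's children: U_5.
Co-parents of U_4 (other parents of its children):
  U_5's other parents are U_0, U_1, U_2.
MB(U_4) = {U_0, U_1, U_2, U_3, U_5}; U_6 is not in this set.

No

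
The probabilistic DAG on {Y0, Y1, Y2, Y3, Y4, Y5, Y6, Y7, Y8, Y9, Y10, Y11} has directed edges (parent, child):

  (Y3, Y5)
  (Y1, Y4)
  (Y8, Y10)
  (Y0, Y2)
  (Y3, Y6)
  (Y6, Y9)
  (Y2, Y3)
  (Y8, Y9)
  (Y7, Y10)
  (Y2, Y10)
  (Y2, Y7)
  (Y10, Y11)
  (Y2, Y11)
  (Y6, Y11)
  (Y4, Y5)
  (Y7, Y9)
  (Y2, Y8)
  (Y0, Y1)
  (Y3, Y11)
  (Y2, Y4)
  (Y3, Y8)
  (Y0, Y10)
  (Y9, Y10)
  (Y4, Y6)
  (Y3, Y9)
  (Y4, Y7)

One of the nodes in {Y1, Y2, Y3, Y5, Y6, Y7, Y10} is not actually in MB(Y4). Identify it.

By definition, MB(Y4) is built from Y4's parents, Y4's children, and the co-parents of Y4.
Parents of Y4: Y1, Y2.
Y4's children: Y5, Y6, Y7.
Co-parents of Y4 (other parents of its children):
  Y5 also has parent Y3.
  Y6's other parent is Y3.
  parents(Y7) \ {Y4} = {Y2}.
MB(Y4) = {Y1, Y2, Y3, Y5, Y6, Y7}.
Y10 is neither a parent, child, nor co-parent of Y4, so it does not belong.

Y10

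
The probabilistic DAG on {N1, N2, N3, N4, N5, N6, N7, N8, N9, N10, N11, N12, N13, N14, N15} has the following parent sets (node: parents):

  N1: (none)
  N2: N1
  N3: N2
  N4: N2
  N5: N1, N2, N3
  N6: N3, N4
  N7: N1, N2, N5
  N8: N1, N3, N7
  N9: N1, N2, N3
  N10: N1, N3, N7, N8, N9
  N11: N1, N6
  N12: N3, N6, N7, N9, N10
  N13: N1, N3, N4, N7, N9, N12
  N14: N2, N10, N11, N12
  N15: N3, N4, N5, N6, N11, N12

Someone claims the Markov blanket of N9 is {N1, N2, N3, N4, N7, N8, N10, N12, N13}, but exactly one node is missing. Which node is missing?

N6

Pa(N9) = {N1, N2, N3}.
N9 has children N10, N12, N13.
Parents of each child, excluding N9:
  parents(N10) \ {N9} = {N1, N3, N7, N8}.
  N12 also has parents N3, N6, N7, N10.
  N13 also has parents N1, N3, N4, N7, N12.
MB(N9) = {N1, N2, N3, N4, N6, N7, N8, N10, N12, N13}.
Comparing with the claimed set, N6 is missing.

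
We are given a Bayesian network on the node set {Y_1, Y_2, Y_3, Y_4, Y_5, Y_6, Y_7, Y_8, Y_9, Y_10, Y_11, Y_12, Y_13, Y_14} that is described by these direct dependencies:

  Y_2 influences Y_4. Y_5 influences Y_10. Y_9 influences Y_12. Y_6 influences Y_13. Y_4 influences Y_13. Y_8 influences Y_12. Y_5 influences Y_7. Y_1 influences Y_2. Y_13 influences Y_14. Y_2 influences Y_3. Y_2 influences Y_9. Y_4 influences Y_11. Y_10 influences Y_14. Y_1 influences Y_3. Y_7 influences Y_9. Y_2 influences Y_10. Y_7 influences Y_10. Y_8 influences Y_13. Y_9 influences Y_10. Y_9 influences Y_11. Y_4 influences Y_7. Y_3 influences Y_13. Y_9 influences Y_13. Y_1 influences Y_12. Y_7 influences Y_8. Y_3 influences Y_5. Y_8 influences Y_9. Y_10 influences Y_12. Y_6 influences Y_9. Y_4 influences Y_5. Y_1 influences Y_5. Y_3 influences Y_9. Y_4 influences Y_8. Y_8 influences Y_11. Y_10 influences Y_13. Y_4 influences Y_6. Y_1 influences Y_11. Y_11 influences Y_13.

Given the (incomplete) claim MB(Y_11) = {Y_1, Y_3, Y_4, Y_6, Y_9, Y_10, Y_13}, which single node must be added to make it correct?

The Markov blanket of a node is its parents, its children, and the other parents of its children.
Y_11 has parents Y_1, Y_4, Y_8, Y_9.
Children of Y_11: Y_13.
For each child, the remaining parents (spouses of Y_11):
  Y_13's other parents are Y_3, Y_4, Y_6, Y_8, Y_9, Y_10.
MB(Y_11) = {Y_1, Y_3, Y_4, Y_6, Y_8, Y_9, Y_10, Y_13}.
Comparing with the claimed set, Y_8 is missing.

Y_8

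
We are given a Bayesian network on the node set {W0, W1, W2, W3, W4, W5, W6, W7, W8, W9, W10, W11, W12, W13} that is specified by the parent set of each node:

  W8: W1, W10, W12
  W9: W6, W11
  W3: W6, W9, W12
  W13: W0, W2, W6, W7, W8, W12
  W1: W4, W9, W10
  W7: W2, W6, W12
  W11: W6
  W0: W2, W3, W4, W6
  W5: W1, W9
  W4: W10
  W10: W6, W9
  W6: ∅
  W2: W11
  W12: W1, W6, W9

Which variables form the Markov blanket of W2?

{W0, W3, W4, W6, W7, W8, W11, W12, W13}

By definition, MB(W2) is built from W2's parents, W2's children, and the co-parents of W2.
Ch(W2) = {W0, W7, W13}.
Pa(W2) = {W11}.
Co-parents of W2 (other parents of its children):
  W7's other parents are W6, W12.
  parents(W0) \ {W2} = {W3, W4, W6}.
  W13's other parents are W0, W6, W7, W8, W12.
Taking the union gives {W0, W3, W4, W6, W7, W8, W11, W12, W13}.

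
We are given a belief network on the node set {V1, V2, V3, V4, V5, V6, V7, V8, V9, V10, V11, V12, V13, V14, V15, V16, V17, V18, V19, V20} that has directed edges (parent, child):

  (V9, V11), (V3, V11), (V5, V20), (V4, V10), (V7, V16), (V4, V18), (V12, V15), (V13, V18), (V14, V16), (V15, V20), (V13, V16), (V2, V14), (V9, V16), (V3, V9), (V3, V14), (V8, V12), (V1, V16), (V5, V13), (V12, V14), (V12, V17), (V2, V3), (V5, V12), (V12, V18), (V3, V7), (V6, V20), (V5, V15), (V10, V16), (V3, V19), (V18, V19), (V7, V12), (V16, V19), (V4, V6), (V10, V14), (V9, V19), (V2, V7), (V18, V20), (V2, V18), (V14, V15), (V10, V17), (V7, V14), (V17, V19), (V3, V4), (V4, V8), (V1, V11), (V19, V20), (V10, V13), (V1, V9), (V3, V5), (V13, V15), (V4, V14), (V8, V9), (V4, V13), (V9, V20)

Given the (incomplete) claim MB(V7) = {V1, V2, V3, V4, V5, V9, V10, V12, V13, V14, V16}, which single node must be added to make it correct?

V8

V7 has parents V2, V3.
V7 has children V12, V14, V16.
For each child, the remaining parents (spouses of V7):
  V12's other parents are V5, V8.
  parents(V14) \ {V7} = {V2, V3, V4, V10, V12}.
  parents(V16) \ {V7} = {V1, V9, V10, V13, V14}.
MB(V7) = {V1, V2, V3, V4, V5, V8, V9, V10, V12, V13, V14, V16}.
Comparing with the claimed set, V8 is missing.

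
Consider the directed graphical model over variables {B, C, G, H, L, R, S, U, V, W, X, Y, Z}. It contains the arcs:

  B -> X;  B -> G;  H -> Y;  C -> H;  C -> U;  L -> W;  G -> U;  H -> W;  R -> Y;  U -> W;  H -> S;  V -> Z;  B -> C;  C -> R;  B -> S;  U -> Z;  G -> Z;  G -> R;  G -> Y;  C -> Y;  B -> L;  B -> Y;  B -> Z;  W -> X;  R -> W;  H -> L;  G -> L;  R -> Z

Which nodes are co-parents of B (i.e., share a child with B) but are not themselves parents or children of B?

Children of B: C, G, L, S, X, Y, Z.
  C: —
  G: —
  L: G, H
  S: H
  X: W
  Y: C, G, H, R
  Z: G, R, U, V
Excluding nodes already adjacent to B (C, G, L, S, X, Y, Z), the co-parent-only contribution is {H, R, U, V, W}.

{H, R, U, V, W}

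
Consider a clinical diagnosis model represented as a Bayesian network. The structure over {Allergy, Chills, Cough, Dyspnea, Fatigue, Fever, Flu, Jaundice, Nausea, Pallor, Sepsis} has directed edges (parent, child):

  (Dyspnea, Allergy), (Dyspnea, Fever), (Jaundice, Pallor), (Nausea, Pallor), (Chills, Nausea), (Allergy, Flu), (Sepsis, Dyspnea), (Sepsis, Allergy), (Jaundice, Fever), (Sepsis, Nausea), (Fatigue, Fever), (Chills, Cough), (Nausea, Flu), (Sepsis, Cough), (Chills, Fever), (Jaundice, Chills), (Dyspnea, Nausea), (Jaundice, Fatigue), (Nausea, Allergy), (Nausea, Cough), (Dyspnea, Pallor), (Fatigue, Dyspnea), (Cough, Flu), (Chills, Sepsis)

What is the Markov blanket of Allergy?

The Markov blanket of a node is its parents, its children, and the other parents of its children.
Children of Allergy: Flu.
Pa(Allergy) = {Dyspnea, Nausea, Sepsis}.
Parents of each child, excluding Allergy:
  Flu: Cough, Nausea
Union: {Dyspnea, Nausea, Sepsis} ∪ {Flu} ∪ {Cough, Nausea} = {Cough, Dyspnea, Flu, Nausea, Sepsis}.

{Cough, Dyspnea, Flu, Nausea, Sepsis}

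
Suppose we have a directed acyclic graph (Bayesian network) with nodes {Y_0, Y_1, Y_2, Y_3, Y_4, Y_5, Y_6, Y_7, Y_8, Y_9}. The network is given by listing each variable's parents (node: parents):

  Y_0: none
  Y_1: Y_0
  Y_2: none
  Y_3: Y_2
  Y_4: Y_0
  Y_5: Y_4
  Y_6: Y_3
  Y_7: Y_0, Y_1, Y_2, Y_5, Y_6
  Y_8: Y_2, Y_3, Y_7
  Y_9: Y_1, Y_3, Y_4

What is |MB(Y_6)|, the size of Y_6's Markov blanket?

6

A node's Markov blanket = Pa ∪ Ch ∪ (parents of Ch other than the node itself).
Y_6's parents: Y_3.
Ch(Y_6) = {Y_7}.
Parents of each child, excluding Y_6:
  Y_7 also has parents Y_0, Y_1, Y_2, Y_5.
MB(Y_6) = {Y_0, Y_1, Y_2, Y_3, Y_5, Y_7}, which has 6 nodes.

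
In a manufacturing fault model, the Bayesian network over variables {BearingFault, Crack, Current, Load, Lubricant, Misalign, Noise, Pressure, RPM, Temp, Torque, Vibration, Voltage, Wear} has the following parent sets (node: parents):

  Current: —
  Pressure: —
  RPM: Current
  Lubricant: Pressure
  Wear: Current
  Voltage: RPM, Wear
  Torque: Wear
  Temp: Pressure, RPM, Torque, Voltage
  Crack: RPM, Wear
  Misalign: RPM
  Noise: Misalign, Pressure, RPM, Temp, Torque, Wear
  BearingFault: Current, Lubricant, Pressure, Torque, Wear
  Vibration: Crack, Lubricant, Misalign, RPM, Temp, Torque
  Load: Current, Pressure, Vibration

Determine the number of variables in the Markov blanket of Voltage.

Recall MB(v) = parents ∪ children ∪ spouses, where spouses are the other parents of v's children.
Parents of Voltage: RPM, Wear.
Ch(Voltage) = {Temp}.
Co-parents of Voltage (other parents of its children):
  Temp's other parents are Pressure, RPM, Torque.
MB(Voltage) = {Pressure, RPM, Temp, Torque, Wear}, which has 5 nodes.

5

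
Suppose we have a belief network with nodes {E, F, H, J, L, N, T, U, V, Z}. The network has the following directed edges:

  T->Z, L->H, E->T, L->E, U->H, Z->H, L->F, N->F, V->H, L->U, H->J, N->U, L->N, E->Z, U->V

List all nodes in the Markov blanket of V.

{H, L, U, Z}

V has child H.
Parents of V: U.
Co-parents of V (other parents of its children):
  parents(H) \ {V} = {L, U, Z}.
MB(V) = {H, L, U, Z}.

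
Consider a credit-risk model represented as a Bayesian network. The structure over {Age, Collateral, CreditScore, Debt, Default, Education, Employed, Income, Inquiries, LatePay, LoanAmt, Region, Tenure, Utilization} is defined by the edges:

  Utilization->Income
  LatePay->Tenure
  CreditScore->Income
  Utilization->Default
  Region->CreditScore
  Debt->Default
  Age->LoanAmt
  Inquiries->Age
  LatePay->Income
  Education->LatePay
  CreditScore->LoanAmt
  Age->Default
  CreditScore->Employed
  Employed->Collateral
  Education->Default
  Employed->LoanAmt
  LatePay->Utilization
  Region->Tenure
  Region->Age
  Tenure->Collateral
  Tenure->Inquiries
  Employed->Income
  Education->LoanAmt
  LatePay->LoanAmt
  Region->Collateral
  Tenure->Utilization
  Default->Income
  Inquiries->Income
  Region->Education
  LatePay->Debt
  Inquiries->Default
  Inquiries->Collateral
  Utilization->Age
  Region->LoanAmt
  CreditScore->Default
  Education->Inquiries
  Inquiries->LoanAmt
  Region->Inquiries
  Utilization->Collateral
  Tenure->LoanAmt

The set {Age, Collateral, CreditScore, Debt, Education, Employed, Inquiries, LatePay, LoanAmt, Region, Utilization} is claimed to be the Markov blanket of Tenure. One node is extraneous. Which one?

Debt

Tenure's children: Collateral, Inquiries, LoanAmt, Utilization.
Pa(Tenure) = {LatePay, Region}.
Parents of each child, excluding Tenure:
  parents(Inquiries) \ {Tenure} = {Education, Region}.
  Utilization's other parent is LatePay.
  parents(LoanAmt) \ {Tenure} = {Age, CreditScore, Education, Employed, Inquiries, LatePay, Region}.
  parents(Collateral) \ {Tenure} = {Employed, Inquiries, Region, Utilization}.
MB(Tenure) = {Age, Collateral, CreditScore, Education, Employed, Inquiries, LatePay, LoanAmt, Region, Utilization}.
Debt is neither a parent, child, nor co-parent of Tenure, so it does not belong.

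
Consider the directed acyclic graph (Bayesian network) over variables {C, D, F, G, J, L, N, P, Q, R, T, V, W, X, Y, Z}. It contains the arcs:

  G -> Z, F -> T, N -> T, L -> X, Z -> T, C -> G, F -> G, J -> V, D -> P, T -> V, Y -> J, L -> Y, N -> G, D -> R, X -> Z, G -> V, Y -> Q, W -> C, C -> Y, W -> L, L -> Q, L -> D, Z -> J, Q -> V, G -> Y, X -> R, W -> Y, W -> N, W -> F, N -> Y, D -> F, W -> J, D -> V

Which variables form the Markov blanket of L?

Recall MB(v) = parents ∪ children ∪ spouses, where spouses are the other parents of v's children.
L has children D, Q, X, Y.
L has parent W.
Other parents of L's children:
  D has no other parent.
  X has no other parent.
  Y's other parents are C, G, N, W.
  Q also has parent Y.
Taking the union gives {C, D, G, N, Q, W, X, Y}.

{C, D, G, N, Q, W, X, Y}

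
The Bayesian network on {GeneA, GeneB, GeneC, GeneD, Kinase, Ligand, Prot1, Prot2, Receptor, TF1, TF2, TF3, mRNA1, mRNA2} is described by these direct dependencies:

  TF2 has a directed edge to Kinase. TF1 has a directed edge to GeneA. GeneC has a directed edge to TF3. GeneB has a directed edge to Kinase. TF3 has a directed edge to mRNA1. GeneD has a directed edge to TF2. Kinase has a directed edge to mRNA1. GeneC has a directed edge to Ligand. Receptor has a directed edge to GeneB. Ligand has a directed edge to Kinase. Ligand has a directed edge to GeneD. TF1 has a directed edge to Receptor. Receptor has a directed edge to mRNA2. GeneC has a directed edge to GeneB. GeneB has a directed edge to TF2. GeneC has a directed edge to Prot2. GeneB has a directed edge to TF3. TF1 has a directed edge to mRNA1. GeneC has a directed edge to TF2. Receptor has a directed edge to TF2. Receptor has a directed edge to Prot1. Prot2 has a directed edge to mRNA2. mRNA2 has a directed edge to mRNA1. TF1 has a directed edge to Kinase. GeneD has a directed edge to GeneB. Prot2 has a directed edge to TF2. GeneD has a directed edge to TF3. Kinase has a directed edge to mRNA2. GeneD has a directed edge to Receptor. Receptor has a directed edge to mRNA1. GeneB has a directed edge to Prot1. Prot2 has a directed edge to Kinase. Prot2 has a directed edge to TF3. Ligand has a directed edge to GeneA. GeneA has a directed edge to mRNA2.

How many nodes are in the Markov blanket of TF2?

The Markov blanket of a node is its parents, its children, and the other parents of its children.
TF2's parents: GeneB, GeneC, GeneD, Prot2, Receptor.
Ch(TF2) = {Kinase}.
Other parents of TF2's children:
  Kinase: GeneB, Ligand, Prot2, TF1
MB(TF2) = {GeneB, GeneC, GeneD, Kinase, Ligand, Prot2, Receptor, TF1}, which has 8 nodes.

8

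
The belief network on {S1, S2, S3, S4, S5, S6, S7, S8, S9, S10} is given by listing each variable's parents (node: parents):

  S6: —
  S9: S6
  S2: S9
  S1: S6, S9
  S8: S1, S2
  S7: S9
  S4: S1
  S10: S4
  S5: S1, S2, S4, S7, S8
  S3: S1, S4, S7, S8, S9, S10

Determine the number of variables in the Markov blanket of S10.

S10's children: S3.
S10 has parent S4.
Co-parents of S10 (other parents of its children):
  S3: S1, S4, S7, S8, S9
MB(S10) = {S1, S3, S4, S7, S8, S9}, which has 6 nodes.

6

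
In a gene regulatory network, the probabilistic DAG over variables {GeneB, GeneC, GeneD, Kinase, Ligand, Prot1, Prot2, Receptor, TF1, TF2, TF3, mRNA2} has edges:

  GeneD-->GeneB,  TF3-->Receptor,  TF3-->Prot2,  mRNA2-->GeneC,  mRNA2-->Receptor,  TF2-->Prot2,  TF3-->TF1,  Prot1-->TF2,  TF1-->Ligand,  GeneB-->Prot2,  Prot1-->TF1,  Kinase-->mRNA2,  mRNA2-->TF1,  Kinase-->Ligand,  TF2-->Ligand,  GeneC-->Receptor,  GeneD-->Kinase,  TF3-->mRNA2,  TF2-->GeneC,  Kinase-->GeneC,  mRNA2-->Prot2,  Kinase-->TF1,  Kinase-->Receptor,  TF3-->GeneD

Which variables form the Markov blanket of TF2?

{GeneB, GeneC, Kinase, Ligand, Prot1, Prot2, TF1, TF3, mRNA2}

TF2's parents: Prot1.
TF2's children: GeneC, Ligand, Prot2.
Other parents of TF2's children:
  parents(GeneC) \ {TF2} = {Kinase, mRNA2}.
  Prot2 also has parents GeneB, TF3, mRNA2.
  Ligand's other parents are Kinase, TF1.
MB(TF2) = {GeneB, GeneC, Kinase, Ligand, Prot1, Prot2, TF1, TF3, mRNA2}.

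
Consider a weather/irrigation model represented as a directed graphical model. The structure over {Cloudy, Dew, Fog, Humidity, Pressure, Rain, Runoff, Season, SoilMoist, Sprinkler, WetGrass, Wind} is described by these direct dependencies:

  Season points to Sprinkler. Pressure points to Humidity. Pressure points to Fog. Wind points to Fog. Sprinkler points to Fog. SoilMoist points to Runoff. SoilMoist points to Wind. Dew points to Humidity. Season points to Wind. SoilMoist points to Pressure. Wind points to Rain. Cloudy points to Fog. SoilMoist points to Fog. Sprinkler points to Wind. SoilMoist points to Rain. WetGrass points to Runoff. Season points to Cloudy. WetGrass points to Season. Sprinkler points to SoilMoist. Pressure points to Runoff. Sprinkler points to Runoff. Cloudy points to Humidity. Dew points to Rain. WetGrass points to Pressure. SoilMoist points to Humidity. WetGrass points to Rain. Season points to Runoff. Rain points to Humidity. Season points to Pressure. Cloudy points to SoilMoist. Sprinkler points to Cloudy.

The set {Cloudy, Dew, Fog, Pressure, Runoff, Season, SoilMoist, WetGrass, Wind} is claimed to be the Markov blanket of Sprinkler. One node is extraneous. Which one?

A node's Markov blanket = Pa ∪ Ch ∪ (parents of Ch other than the node itself).
Sprinkler's parents: Season.
Sprinkler has children Cloudy, Fog, Runoff, SoilMoist, Wind.
Co-parents of Sprinkler (other parents of its children):
  Cloudy's other parent is Season.
  SoilMoist also has parent Cloudy.
  Wind's other parents are Season, SoilMoist.
  parents(Fog) \ {Sprinkler} = {Cloudy, Pressure, SoilMoist, Wind}.
  Runoff also has parents Pressure, Season, SoilMoist, WetGrass.
MB(Sprinkler) = {Cloudy, Fog, Pressure, Runoff, Season, SoilMoist, WetGrass, Wind}.
Dew is neither a parent, child, nor co-parent of Sprinkler, so it does not belong.

Dew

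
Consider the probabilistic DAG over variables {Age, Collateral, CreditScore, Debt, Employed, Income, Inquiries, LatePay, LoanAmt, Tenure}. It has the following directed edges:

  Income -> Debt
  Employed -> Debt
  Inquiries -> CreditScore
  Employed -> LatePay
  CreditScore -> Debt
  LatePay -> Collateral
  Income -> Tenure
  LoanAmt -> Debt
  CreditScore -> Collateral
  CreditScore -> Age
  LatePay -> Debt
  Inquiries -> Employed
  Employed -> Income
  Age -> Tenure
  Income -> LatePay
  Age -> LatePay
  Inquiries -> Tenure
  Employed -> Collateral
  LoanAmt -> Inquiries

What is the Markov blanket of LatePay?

{Age, Collateral, CreditScore, Debt, Employed, Income, LoanAmt}

LatePay's children: Collateral, Debt.
Pa(LatePay) = {Age, Employed, Income}.
Other parents of LatePay's children:
  parents(Debt) \ {LatePay} = {CreditScore, Employed, Income, LoanAmt}.
  Collateral's other parents are CreditScore, Employed.
MB(LatePay) = {Age, Collateral, CreditScore, Debt, Employed, Income, LoanAmt}.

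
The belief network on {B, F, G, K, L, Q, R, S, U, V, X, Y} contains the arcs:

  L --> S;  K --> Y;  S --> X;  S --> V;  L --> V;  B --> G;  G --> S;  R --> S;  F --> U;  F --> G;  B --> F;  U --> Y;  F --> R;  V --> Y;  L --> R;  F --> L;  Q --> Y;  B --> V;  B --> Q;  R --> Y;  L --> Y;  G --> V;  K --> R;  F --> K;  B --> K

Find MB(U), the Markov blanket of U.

{F, K, L, Q, R, V, Y}

U's parents: F.
U's children: Y.
Parents of each child, excluding U:
  Y also has parents K, L, Q, R, V.
Union: {F} ∪ {Y} ∪ {K, L, Q, R, V} = {F, K, L, Q, R, V, Y}.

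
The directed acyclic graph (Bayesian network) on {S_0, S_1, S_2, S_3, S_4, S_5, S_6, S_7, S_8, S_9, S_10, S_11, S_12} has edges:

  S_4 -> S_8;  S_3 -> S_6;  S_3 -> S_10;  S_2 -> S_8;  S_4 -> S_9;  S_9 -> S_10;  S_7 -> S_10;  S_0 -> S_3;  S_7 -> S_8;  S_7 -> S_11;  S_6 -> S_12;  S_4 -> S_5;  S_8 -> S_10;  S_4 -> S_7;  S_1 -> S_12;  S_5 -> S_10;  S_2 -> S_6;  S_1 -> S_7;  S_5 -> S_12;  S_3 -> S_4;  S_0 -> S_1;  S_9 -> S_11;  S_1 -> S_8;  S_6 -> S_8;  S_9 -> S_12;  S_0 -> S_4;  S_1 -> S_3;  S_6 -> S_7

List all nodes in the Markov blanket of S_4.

{S_0, S_1, S_2, S_3, S_5, S_6, S_7, S_8, S_9}

The Markov blanket of a node is its parents, its children, and the other parents of its children.
S_4's parents: S_0, S_3.
Ch(S_4) = {S_5, S_7, S_8, S_9}.
Co-parents of S_4 (other parents of its children):
  S_5: no additional parents.
  S_7 also has parents S_1, S_6.
  S_8's other parents are S_1, S_2, S_6, S_7.
  S_9: no additional parents.
Taking the union gives {S_0, S_1, S_2, S_3, S_5, S_6, S_7, S_8, S_9}.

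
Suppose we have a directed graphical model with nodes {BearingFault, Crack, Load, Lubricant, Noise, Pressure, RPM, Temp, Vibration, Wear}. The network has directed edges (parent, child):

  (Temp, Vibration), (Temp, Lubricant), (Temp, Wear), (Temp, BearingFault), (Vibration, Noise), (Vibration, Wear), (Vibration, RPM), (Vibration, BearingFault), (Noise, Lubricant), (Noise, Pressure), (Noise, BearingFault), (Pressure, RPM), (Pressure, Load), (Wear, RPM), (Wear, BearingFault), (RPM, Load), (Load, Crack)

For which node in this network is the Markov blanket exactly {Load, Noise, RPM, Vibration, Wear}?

The target node must have every member of {Load, Noise, RPM, Vibration, Wear} as a parent, child, or co-parent, and no others.
Parents of Pressure: Noise; children: Load, RPM; co-parents: RPM, Vibration, Wear.
These exactly cover the given set, so the node is Pressure.

Pressure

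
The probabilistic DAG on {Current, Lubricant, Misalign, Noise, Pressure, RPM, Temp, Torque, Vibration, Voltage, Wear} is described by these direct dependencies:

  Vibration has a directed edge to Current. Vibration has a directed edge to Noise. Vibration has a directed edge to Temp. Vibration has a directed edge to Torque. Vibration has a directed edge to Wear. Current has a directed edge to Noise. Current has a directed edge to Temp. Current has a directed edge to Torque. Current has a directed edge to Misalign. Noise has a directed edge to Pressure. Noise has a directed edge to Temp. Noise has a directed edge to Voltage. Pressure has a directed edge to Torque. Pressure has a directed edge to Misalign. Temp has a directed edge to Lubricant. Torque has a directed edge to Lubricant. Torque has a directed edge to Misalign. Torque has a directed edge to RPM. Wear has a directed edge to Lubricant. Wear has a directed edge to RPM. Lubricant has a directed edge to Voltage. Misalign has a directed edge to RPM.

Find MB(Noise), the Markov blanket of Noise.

By definition, MB(Noise) is built from Noise's parents, Noise's children, and the co-parents of Noise.
Parents of Noise: Current, Vibration.
Children of Noise: Pressure, Temp, Voltage.
Parents of each child, excluding Noise:
  Pressure: —
  Temp: Current, Vibration
  Voltage: Lubricant
Union: {Current, Vibration} ∪ {Pressure, Temp, Voltage} ∪ {Current, Lubricant, Vibration} = {Current, Lubricant, Pressure, Temp, Vibration, Voltage}.

{Current, Lubricant, Pressure, Temp, Vibration, Voltage}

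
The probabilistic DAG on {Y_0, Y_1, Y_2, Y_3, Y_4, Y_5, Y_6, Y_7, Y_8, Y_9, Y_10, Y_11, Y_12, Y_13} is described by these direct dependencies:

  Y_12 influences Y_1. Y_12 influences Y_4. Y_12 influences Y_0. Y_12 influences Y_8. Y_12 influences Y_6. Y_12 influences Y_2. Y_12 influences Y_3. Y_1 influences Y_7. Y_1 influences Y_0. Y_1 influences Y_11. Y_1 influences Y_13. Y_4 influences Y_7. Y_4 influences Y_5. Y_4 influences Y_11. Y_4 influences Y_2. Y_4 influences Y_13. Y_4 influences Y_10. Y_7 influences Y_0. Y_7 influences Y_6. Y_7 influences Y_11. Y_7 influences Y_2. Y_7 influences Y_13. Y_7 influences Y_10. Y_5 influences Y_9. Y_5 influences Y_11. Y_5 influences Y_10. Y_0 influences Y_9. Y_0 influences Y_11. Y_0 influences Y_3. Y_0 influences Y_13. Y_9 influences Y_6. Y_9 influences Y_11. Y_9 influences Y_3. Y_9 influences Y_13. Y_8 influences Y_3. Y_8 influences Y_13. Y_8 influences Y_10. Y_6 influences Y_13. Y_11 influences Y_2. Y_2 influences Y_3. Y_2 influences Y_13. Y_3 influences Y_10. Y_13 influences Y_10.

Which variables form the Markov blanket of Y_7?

By definition, MB(Y_7) is built from Y_7's parents, Y_7's children, and the co-parents of Y_7.
Y_7 has parents Y_1, Y_4.
Y_7 has children Y_0, Y_2, Y_6, Y_10, Y_11, Y_13.
Parents of each child, excluding Y_7:
  Y_0's other parents are Y_1, Y_12.
  parents(Y_6) \ {Y_7} = {Y_9, Y_12}.
  Y_11 also has parents Y_0, Y_1, Y_4, Y_5, Y_9.
  Y_2 also has parents Y_4, Y_11, Y_12.
  Y_13's other parents are Y_0, Y_1, Y_2, Y_4, Y_6, Y_8, Y_9.
  Y_10 also has parents Y_3, Y_4, Y_5, Y_8, Y_13.
Union: {Y_1, Y_4} ∪ {Y_0, Y_2, Y_6, Y_10, Y_11, Y_13} ∪ {Y_0, Y_1, Y_2, Y_3, Y_4, Y_5, Y_6, Y_8, Y_9, Y_11, Y_12, Y_13} = {Y_0, Y_1, Y_2, Y_3, Y_4, Y_5, Y_6, Y_8, Y_9, Y_10, Y_11, Y_12, Y_13}.

{Y_0, Y_1, Y_2, Y_3, Y_4, Y_5, Y_6, Y_8, Y_9, Y_10, Y_11, Y_12, Y_13}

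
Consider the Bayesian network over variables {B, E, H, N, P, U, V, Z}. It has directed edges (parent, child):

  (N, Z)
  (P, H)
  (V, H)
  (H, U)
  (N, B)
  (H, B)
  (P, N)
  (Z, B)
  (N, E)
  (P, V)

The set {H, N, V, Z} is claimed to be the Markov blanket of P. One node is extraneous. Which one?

Z

Parents of P: none.
Ch(P) = {H, N, V}.
For each child, the remaining parents (spouses of P):
  N has no other parent.
  V has no other parent.
  parents(H) \ {P} = {V}.
MB(P) = {H, N, V}.
Z is neither a parent, child, nor co-parent of P, so it does not belong.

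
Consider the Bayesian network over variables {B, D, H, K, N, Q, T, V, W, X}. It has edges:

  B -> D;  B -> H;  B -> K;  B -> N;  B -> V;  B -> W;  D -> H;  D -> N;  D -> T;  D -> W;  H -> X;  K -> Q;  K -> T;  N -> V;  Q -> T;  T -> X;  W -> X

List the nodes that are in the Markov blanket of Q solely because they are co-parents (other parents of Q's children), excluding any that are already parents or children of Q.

Children of Q: T.
  T also has parents D, K.
Excluding nodes already adjacent to Q (K, T), the co-parent-only contribution is {D}.

{D}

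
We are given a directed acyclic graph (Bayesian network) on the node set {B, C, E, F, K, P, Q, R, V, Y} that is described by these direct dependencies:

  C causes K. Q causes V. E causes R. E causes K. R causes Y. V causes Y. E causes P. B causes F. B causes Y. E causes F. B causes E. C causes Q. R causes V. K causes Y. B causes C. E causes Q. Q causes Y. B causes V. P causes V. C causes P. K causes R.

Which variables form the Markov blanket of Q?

{B, C, E, K, P, R, V, Y}

The Markov blanket of a node is its parents, its children, and the other parents of its children.
Q has parents C, E.
Ch(Q) = {V, Y}.
Parents of each child, excluding Q:
  V also has parents B, P, R.
  Y's other parents are B, K, R, V.
Taking the union gives {B, C, E, K, P, R, V, Y}.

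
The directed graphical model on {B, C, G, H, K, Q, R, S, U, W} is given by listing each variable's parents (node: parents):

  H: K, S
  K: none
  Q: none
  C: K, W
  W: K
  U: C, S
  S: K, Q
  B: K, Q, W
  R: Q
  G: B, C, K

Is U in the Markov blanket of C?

Yes

U is a child of C.
So U ∈ MB(C).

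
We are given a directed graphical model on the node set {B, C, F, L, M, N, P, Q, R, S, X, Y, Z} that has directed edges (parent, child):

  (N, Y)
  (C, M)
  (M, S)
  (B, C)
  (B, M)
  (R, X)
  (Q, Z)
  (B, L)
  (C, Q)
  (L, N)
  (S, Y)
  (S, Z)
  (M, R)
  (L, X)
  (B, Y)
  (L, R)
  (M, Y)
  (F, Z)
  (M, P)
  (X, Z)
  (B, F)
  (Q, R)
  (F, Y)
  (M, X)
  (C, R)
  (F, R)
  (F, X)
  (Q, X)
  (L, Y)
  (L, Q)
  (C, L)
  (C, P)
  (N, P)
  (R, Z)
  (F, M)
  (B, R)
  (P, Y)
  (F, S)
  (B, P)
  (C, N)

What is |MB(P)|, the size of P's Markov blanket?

P's parents: B, C, M, N.
Ch(P) = {Y}.
Other parents of P's children:
  Y's other parents are B, F, L, M, N, S.
MB(P) = {B, C, F, L, M, N, S, Y}, which has 8 nodes.

8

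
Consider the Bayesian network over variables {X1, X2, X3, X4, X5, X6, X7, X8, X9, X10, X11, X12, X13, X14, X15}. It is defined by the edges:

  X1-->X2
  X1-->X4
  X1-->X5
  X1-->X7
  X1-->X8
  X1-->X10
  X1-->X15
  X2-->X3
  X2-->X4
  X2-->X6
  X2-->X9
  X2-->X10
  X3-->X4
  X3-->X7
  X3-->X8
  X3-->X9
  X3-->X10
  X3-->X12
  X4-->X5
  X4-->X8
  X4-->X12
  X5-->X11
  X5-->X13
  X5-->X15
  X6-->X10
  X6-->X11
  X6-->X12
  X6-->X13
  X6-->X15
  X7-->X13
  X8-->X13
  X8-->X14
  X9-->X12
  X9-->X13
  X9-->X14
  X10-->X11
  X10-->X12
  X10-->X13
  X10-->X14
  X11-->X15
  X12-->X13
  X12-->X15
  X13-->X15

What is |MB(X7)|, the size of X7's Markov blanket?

The Markov blanket of a node is its parents, its children, and the other parents of its children.
X7 has parents X1, X3.
Ch(X7) = {X13}.
Other parents of X7's children:
  X13 also has parents X5, X6, X8, X9, X10, X12.
MB(X7) = {X1, X3, X5, X6, X8, X9, X10, X12, X13}, which has 9 nodes.

9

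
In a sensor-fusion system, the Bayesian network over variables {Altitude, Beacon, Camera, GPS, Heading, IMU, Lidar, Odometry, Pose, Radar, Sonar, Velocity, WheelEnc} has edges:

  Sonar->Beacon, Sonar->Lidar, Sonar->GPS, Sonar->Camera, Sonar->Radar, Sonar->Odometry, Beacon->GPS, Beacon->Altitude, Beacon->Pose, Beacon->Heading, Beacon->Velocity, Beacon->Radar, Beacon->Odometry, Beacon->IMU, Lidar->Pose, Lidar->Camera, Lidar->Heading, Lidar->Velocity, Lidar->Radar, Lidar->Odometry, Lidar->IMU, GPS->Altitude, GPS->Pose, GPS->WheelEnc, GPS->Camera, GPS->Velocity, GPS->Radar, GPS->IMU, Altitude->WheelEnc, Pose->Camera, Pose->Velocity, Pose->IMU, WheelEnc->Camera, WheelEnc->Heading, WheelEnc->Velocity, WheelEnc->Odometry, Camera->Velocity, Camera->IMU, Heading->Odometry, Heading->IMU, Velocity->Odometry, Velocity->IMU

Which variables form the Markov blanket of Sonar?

{Beacon, Camera, GPS, Heading, Lidar, Odometry, Pose, Radar, Velocity, WheelEnc}

Children of Sonar: Beacon, Camera, GPS, Lidar, Odometry, Radar.
Pa(Sonar) = {}.
For each child, the remaining parents (spouses of Sonar):
  Beacon has no other parent.
  Lidar: no additional parents.
  GPS's other parent is Beacon.
  Camera's other parents are GPS, Lidar, Pose, WheelEnc.
  parents(Radar) \ {Sonar} = {Beacon, GPS, Lidar}.
  Odometry also has parents Beacon, Heading, Lidar, Velocity, WheelEnc.
Taking the union gives {Beacon, Camera, GPS, Heading, Lidar, Odometry, Pose, Radar, Velocity, WheelEnc}.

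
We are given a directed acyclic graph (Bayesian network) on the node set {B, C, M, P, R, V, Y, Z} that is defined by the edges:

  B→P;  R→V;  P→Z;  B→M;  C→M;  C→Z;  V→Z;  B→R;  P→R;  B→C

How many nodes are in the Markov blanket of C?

5

Parents of C: B.
Children of C: M, Z.
Co-parents of C (other parents of its children):
  M also has parent B.
  Z also has parents P, V.
MB(C) = {B, M, P, V, Z}, which has 5 nodes.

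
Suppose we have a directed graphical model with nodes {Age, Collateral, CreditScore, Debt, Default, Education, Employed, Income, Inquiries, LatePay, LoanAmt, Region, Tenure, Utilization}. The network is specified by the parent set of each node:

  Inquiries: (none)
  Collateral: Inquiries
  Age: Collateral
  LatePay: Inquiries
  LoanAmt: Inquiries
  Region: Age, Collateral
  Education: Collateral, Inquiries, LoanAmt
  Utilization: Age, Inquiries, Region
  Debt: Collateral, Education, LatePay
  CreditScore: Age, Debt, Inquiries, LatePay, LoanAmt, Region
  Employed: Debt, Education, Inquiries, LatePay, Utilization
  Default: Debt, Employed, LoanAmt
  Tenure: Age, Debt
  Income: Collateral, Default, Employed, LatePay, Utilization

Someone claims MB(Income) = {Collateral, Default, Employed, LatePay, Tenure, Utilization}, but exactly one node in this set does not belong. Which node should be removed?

Income has parents Collateral, Default, Employed, LatePay, Utilization.
Income's children: none.
With no children, Income has no spouses; the co-parent set is empty.
MB(Income) = {Collateral, Default, Employed, LatePay, Utilization}.
Tenure is neither a parent, child, nor co-parent of Income, so it does not belong.

Tenure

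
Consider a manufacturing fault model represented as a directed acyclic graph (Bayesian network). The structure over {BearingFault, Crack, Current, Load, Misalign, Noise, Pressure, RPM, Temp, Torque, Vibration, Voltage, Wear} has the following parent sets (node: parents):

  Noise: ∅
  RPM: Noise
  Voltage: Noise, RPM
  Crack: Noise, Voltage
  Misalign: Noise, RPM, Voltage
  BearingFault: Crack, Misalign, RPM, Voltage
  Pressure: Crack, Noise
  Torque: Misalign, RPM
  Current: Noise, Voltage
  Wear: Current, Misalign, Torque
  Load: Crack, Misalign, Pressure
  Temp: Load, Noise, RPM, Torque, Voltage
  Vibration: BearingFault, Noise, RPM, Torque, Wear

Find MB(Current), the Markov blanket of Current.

{Misalign, Noise, Torque, Voltage, Wear}

Pa(Current) = {Noise, Voltage}.
Ch(Current) = {Wear}.
Parents of each child, excluding Current:
  Wear's other parents are Misalign, Torque.
MB(Current) = {Misalign, Noise, Torque, Voltage, Wear}.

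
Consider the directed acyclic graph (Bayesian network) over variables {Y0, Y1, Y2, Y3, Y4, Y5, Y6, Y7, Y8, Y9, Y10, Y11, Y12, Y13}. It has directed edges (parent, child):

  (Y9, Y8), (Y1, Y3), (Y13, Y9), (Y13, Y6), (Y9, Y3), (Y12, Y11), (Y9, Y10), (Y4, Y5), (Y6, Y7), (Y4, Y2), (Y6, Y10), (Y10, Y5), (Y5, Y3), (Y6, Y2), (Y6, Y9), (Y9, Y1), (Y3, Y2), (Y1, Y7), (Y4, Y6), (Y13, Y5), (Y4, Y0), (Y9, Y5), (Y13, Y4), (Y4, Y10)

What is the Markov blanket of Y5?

Ch(Y5) = {Y3}.
Y5's parents: Y4, Y9, Y10, Y13.
For each child, the remaining parents (spouses of Y5):
  Y3: Y1, Y9
Union: {Y4, Y9, Y10, Y13} ∪ {Y3} ∪ {Y1, Y9} = {Y1, Y3, Y4, Y9, Y10, Y13}.

{Y1, Y3, Y4, Y9, Y10, Y13}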